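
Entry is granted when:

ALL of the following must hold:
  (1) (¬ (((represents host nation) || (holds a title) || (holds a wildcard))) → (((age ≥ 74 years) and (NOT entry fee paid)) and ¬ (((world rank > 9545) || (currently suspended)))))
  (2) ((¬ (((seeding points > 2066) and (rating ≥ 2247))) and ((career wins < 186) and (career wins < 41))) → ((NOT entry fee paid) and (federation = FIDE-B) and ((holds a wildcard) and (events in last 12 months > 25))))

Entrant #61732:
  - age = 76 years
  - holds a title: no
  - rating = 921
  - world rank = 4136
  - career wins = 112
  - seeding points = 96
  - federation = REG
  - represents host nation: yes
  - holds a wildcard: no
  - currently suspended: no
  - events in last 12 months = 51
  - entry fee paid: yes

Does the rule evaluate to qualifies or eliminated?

Qualifies

Atomic conditions:
  represents host nation: yes → true
  holds a title: no → false
  holds a wildcard: no → false
  age ≥ 74 years: 76 ≥ 74 is true
  NOT entry fee paid: yes → false
  world rank > 9545: 4136 > 9545 is false
  currently suspended: no → false
  seeding points > 2066: 96 > 2066 is false
  rating ≥ 2247: 921 ≥ 2247 is false
  career wins < 186: 112 < 186 is true
  career wins < 41: 112 < 41 is false
  federation = FIDE-B: REG == FIDE-B is false
  events in last 12 months > 25: 51 > 25 is true
Combine:
[1.1.1] true OR false OR false = true
[1.1] NOT true = false
[1.2.1] true AND false = false
[1.2.2.1] false OR false = false
[1.2.2] NOT false = true
[1.2] false AND true = false
[1] false → false (antecedent false ⇒ implication holds) = true
[2.1.1.1] false AND false = false
[2.1.1] NOT false = true
[2.1.2] true AND false = false
[2.1] true AND false = false
[2.2.3] false AND true = false
[2.2] false AND false AND false = false
[2] false → false (antecedent false ⇒ implication holds) = true
[root] true AND true = true
Overall: true → qualifies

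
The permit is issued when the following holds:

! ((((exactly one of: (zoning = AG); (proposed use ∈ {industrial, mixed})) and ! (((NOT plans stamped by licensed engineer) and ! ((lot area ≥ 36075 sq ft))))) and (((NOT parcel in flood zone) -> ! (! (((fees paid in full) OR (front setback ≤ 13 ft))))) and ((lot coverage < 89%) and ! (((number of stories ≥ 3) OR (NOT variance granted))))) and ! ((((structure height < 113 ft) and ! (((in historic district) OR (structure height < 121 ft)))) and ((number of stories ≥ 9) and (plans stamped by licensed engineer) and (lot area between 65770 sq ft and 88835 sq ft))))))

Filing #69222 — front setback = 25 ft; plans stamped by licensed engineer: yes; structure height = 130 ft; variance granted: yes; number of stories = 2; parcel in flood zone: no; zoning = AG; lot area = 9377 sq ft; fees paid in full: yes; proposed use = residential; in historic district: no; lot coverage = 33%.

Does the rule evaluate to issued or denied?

Atomic conditions:
  zoning = AG: AG == AG is true
  proposed use ∈ {industrial, mixed}: residential is not in the set → false
  NOT plans stamped by licensed engineer: yes → false
  lot area ≥ 36075 sq ft: 9377 ≥ 36075 is false
  NOT parcel in flood zone: no → true
  fees paid in full: yes → true
  front setback ≤ 13 ft: 25 ≤ 13 is false
  lot coverage < 89%: 33 < 89 is true
  number of stories ≥ 3: 2 ≥ 3 is false
  NOT variance granted: yes → false
  structure height < 113 ft: 130 < 113 is false
  in historic district: no → false
  structure height < 121 ft: 130 < 121 is false
  number of stories ≥ 9: 2 ≥ 9 is false
  plans stamped by licensed engineer: yes → true
  lot area between 65770 sq ft and 88835 sq ft: 9377 in [65770, 88835] is false
Combine:
[1.1.1] exactly-one(true, false) = true
[1.1.2.1.2] NOT false = true
[1.1.2.1] false AND true = false
[1.1.2] NOT false = true
[1.1] true AND true = true
[1.2.1.2.1.1] true OR false = true
[1.2.1.2.1] NOT true = false
[1.2.1.2] NOT false = true
[1.2.1] true → true = true
[1.2.2.2.1] false OR false = false
[1.2.2.2] NOT false = true
[1.2.2] true AND true = true
[1.2] true AND true = true
[1.3.1.1.2.1] false OR false = false
[1.3.1.1.2] NOT false = true
[1.3.1.1] false AND true = false
[1.3.1.2] false AND true AND false = false
[1.3.1] false AND false = false
[1.3] NOT false = true
[1] true AND true AND true = true
[root] NOT true = false
Overall: false → denied

Denied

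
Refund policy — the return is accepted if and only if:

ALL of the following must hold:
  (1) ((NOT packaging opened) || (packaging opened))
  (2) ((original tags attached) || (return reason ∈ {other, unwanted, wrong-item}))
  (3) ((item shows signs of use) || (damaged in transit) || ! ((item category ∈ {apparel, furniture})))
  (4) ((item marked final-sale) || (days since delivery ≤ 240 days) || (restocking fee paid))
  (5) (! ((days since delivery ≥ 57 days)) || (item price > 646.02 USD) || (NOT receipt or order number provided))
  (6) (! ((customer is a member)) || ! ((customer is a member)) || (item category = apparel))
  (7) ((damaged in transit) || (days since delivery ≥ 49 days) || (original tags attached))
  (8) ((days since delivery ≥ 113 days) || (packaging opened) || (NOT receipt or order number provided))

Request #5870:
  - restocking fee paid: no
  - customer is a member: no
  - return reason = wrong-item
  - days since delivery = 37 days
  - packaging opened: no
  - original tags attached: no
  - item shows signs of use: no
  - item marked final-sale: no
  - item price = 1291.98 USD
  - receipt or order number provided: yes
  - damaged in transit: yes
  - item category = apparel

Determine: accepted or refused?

Refused

Atomic conditions:
  NOT packaging opened: no → true
  packaging opened: no → false
  original tags attached: no → false
  return reason ∈ {other, unwanted, wrong-item}: wrong-item is in the set → true
  item shows signs of use: no → false
  damaged in transit: yes → true
  item category ∈ {apparel, furniture}: apparel is in the set → true
  item marked final-sale: no → false
  days since delivery ≤ 240 days: 37 ≤ 240 is true
  restocking fee paid: no → false
  days since delivery ≥ 57 days: 37 ≥ 57 is false
  item price > 646.02 USD: 1291.98 > 646.02 is true
  NOT receipt or order number provided: yes → false
  customer is a member: no → false
  item category = apparel: apparel == apparel is true
  days since delivery ≥ 49 days: 37 ≥ 49 is false
  days since delivery ≥ 113 days: 37 ≥ 113 is false
Combine:
[1] true OR false = true
[2] false OR true = true
[3.3] NOT true = false
[3] false OR true OR false = true
[4] false OR true OR false = true
[5.1] NOT false = true
[5] true OR true OR false = true
[6.1] NOT false = true
[6.2] NOT false = true
[6] true OR true OR true = true
[7] true OR false OR false = true
[8] false OR false OR false = false
[root] true AND true AND true AND true AND true AND true AND true AND false = false
Overall: false → refused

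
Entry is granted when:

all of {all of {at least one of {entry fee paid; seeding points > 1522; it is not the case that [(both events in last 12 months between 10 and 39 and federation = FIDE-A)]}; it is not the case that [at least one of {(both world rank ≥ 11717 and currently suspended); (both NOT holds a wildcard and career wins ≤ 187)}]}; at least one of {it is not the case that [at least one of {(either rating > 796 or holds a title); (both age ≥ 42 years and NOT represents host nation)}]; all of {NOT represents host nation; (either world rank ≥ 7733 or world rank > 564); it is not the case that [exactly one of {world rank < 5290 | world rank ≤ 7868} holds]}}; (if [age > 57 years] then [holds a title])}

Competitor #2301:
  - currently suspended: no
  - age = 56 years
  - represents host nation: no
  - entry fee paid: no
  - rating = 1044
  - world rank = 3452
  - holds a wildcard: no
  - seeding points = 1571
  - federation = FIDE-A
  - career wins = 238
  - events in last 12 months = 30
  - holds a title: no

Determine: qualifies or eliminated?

Atomic conditions:
  entry fee paid: no → false
  seeding points > 1522: 1571 > 1522 is true
  events in last 12 months between 10 and 39: 30 in [10, 39] is true
  federation = FIDE-A: FIDE-A == FIDE-A is true
  world rank ≥ 11717: 3452 ≥ 11717 is false
  currently suspended: no → false
  NOT holds a wildcard: no → true
  career wins ≤ 187: 238 ≤ 187 is false
  rating > 796: 1044 > 796 is true
  holds a title: no → false
  age ≥ 42 years: 56 ≥ 42 is true
  NOT represents host nation: no → true
  world rank ≥ 7733: 3452 ≥ 7733 is false
  world rank > 564: 3452 > 564 is true
  world rank < 5290: 3452 < 5290 is true
  world rank ≤ 7868: 3452 ≤ 7868 is true
  age > 57 years: 56 > 57 is false
Combine:
[1.1.3.1] true AND true = true
[1.1.3] NOT true = false
[1.1] false OR true OR false = true
[1.2.1.1] false AND false = false
[1.2.1.2] true AND false = false
[1.2.1] false OR false = false
[1.2] NOT false = true
[1] true AND true = true
[2.1.1.1] true OR false = true
[2.1.1.2] true AND true = true
[2.1.1] true OR true = true
[2.1] NOT true = false
[2.2.2] false OR true = true
[2.2.3.1] exactly-one(true, true) = false
[2.2.3] NOT false = true
[2.2] true AND true AND true = true
[2] false OR true = true
[3] false → false (antecedent false ⇒ implication holds) = true
[root] true AND true AND true = true
Overall: true → qualifies

Qualifies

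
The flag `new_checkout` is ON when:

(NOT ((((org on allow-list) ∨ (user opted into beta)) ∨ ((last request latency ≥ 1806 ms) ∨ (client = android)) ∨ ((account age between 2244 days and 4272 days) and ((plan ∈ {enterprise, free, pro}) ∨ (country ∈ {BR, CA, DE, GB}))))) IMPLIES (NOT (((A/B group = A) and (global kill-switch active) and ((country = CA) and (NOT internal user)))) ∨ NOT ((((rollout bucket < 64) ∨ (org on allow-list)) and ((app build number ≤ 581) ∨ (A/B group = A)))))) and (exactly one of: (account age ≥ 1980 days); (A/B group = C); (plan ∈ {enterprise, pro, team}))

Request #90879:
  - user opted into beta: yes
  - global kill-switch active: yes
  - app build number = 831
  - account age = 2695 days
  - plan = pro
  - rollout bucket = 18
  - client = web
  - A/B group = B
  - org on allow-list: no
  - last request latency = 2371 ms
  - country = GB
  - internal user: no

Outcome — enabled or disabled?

Atomic conditions:
  org on allow-list: no → false
  user opted into beta: yes → true
  last request latency ≥ 1806 ms: 2371 ≥ 1806 is true
  client = android: web == android is false
  account age between 2244 days and 4272 days: 2695 in [2244, 4272] is true
  plan ∈ {enterprise, free, pro}: pro is in the set → true
  country ∈ {BR, CA, DE, GB}: GB is in the set → true
  A/B group = A: B == A is false
  global kill-switch active: yes → true
  country = CA: GB == CA is false
  NOT internal user: no → true
  rollout bucket < 64: 18 < 64 is true
  app build number ≤ 581: 831 ≤ 581 is false
  account age ≥ 1980 days: 2695 ≥ 1980 is true
  A/B group = C: B == C is false
  plan ∈ {enterprise, pro, team}: pro is in the set → true
Combine:
[1.1.1.1] false OR true = true
[1.1.1.2] true OR false = true
[1.1.1.3.2] true OR true = true
[1.1.1.3] true AND true = true
[1.1.1] true OR true OR true = true
[1.1] NOT true = false
[1.2.1.1.3] false AND true = false
[1.2.1.1] false AND true AND false = false
[1.2.1] NOT false = true
[1.2.2.1.1] true OR false = true
[1.2.2.1.2] false OR false = false
[1.2.2.1] true AND false = false
[1.2.2] NOT false = true
[1.2] true OR true = true
[1] false → true (antecedent false ⇒ implication holds) = true
[2] exactly-one(true, false, true) = false
[root] true AND false = false
Overall: false → disabled

Disabled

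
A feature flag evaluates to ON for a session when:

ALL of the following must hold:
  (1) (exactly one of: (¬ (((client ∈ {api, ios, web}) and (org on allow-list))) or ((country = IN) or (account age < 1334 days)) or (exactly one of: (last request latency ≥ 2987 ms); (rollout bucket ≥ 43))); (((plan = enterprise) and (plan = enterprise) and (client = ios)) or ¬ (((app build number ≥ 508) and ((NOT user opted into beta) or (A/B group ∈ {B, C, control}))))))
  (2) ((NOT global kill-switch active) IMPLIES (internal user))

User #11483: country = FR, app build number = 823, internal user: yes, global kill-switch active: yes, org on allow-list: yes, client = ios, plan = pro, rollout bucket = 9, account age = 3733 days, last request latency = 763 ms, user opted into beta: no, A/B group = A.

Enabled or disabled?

Disabled

Atomic conditions:
  client ∈ {api, ios, web}: ios is in the set → true
  org on allow-list: yes → true
  country = IN: FR == IN is false
  account age < 1334 days: 3733 < 1334 is false
  last request latency ≥ 2987 ms: 763 ≥ 2987 is false
  rollout bucket ≥ 43: 9 ≥ 43 is false
  plan = enterprise: pro == enterprise is false
  client = ios: ios == ios is true
  app build number ≥ 508: 823 ≥ 508 is true
  NOT user opted into beta: no → true
  A/B group ∈ {B, C, control}: A is not in the set → false
  NOT global kill-switch active: yes → false
  internal user: yes → true
Combine:
[1.1.1.1] true AND true = true
[1.1.1] NOT true = false
[1.1.2] false OR false = false
[1.1.3] exactly-one(false, false) = false
[1.1] false OR false OR false = false
[1.2.1] false AND false AND true = false
[1.2.2.1.2] true OR false = true
[1.2.2.1] true AND true = true
[1.2.2] NOT true = false
[1.2] false OR false = false
[1] exactly-one(false, false) = false
[2] false → true (antecedent false ⇒ implication holds) = true
[root] false AND true = false
Overall: false → disabled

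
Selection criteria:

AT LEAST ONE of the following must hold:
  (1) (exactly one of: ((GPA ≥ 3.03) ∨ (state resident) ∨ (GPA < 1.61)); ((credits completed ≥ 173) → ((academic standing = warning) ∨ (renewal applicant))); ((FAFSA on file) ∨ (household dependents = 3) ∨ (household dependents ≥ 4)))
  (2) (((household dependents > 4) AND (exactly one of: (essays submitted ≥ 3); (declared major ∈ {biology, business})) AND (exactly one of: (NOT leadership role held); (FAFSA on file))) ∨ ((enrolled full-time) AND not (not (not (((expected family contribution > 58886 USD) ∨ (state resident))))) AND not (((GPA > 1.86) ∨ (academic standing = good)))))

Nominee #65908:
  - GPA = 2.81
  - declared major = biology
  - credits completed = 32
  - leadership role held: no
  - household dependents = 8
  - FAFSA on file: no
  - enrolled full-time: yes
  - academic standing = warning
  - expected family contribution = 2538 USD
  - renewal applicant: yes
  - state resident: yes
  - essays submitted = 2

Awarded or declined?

Awarded

Atomic conditions:
  GPA ≥ 3.03: 2.81 ≥ 3.03 is false
  state resident: yes → true
  GPA < 1.61: 2.81 < 1.61 is false
  credits completed ≥ 173: 32 ≥ 173 is false
  academic standing = warning: warning == warning is true
  renewal applicant: yes → true
  FAFSA on file: no → false
  household dependents = 3: 8 == 3 is false
  household dependents ≥ 4: 8 ≥ 4 is true
  household dependents > 4: 8 > 4 is true
  essays submitted ≥ 3: 2 ≥ 3 is false
  declared major ∈ {biology, business}: biology is in the set → true
  NOT leadership role held: no → true
  enrolled full-time: yes → true
  expected family contribution > 58886 USD: 2538 > 58886 is false
  GPA > 1.86: 2.81 > 1.86 is true
  academic standing = good: warning == good is false
Combine:
[1.1] false OR true OR false = true
[1.2.2] true OR true = true
[1.2] false → true (antecedent false ⇒ implication holds) = true
[1.3] false OR false OR true = true
[1] exactly-one(true, true, true) = false
[2.1.2] exactly-one(false, true) = true
[2.1.3] exactly-one(true, false) = true
[2.1] true AND true AND true = true
[2.2.2.1.1.1] false OR true = true
[2.2.2.1.1] NOT true = false
[2.2.2.1] NOT false = true
[2.2.2] NOT true = false
[2.2.3.1] true OR false = true
[2.2.3] NOT true = false
[2.2] true AND false AND false = false
[2] true OR false = true
[root] false OR true = true
Overall: true → awarded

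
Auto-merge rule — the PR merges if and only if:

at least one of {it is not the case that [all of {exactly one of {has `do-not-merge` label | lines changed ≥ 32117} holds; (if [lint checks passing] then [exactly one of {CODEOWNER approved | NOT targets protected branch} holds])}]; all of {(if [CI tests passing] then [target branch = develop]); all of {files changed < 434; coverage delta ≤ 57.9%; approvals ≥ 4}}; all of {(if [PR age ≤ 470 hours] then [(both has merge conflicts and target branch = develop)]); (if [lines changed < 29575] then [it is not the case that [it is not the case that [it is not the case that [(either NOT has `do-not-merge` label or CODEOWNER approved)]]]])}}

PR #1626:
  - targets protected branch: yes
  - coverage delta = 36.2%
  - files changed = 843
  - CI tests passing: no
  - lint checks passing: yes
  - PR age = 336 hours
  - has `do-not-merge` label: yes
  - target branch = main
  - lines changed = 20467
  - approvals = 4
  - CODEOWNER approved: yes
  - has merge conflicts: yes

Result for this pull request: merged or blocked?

Atomic conditions:
  has `do-not-merge` label: yes → true
  lines changed ≥ 32117: 20467 ≥ 32117 is false
  lint checks passing: yes → true
  CODEOWNER approved: yes → true
  NOT targets protected branch: yes → false
  CI tests passing: no → false
  target branch = develop: main == develop is false
  files changed < 434: 843 < 434 is false
  coverage delta ≤ 57.9%: 36.2 ≤ 57.9 is true
  approvals ≥ 4: 4 ≥ 4 is true
  PR age ≤ 470 hours: 336 ≤ 470 is true
  has merge conflicts: yes → true
  lines changed < 29575: 20467 < 29575 is true
  NOT has `do-not-merge` label: yes → false
Combine:
[1.1.1] exactly-one(true, false) = true
[1.1.2.2] exactly-one(true, false) = true
[1.1.2] true → true = true
[1.1] true AND true = true
[1] NOT true = false
[2.1] false → false (antecedent false ⇒ implication holds) = true
[2.2] false AND true AND true = false
[2] true AND false = false
[3.1.2] true AND false = false
[3.1] true → false = false
[3.2.2.1.1.1] false OR true = true
[3.2.2.1.1] NOT true = false
[3.2.2.1] NOT false = true
[3.2.2] NOT true = false
[3.2] true → false = false
[3] false AND false = false
[root] false OR false OR false = false
Overall: false → blocked

Blocked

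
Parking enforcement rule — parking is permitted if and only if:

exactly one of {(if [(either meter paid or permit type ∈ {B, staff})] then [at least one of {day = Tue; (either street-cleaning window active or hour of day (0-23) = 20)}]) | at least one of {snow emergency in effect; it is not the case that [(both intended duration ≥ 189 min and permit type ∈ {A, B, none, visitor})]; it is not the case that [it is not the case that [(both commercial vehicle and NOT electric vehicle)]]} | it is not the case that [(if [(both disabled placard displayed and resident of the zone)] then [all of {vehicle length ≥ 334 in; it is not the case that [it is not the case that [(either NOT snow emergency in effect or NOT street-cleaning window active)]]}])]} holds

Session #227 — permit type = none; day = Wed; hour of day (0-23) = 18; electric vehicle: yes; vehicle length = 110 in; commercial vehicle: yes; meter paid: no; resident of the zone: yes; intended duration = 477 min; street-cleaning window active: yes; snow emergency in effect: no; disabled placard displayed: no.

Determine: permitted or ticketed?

Permitted

Atomic conditions:
  meter paid: no → false
  permit type ∈ {B, staff}: none is not in the set → false
  day = Tue: Wed == Tue is false
  street-cleaning window active: yes → true
  hour of day (0-23) = 20: 18 == 20 is false
  snow emergency in effect: no → false
  intended duration ≥ 189 min: 477 ≥ 189 is true
  permit type ∈ {A, B, none, visitor}: none is in the set → true
  commercial vehicle: yes → true
  NOT electric vehicle: yes → false
  disabled placard displayed: no → false
  resident of the zone: yes → true
  vehicle length ≥ 334 in: 110 ≥ 334 is false
  NOT snow emergency in effect: no → true
  NOT street-cleaning window active: yes → false
Combine:
[1.1] false OR false = false
[1.2.2] true OR false = true
[1.2] false OR true = true
[1] false → true (antecedent false ⇒ implication holds) = true
[2.2.1] true AND true = true
[2.2] NOT true = false
[2.3.1.1] true AND false = false
[2.3.1] NOT false = true
[2.3] NOT true = false
[2] false OR false OR false = false
[3.1.1] false AND true = false
[3.1.2.2.1.1] true OR false = true
[3.1.2.2.1] NOT true = false
[3.1.2.2] NOT false = true
[3.1.2] false AND true = false
[3.1] false → false (antecedent false ⇒ implication holds) = true
[3] NOT true = false
[root] exactly-one(true, false, false) = true
Overall: true → permitted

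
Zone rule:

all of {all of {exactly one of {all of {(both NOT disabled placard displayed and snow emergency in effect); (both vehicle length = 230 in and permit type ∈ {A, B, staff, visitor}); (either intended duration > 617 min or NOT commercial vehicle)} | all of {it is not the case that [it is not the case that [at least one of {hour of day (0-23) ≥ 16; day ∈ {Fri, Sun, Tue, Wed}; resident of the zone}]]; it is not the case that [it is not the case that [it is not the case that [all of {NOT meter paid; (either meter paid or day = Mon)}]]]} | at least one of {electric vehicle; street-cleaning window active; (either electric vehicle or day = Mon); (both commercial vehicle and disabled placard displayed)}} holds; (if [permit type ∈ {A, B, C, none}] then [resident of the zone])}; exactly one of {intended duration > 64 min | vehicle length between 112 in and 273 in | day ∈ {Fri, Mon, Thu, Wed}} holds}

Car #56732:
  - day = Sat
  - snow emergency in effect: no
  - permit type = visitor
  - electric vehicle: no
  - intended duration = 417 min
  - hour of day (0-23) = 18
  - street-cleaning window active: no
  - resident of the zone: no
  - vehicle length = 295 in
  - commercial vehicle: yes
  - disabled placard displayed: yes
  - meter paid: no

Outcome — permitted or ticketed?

Ticketed

Atomic conditions:
  NOT disabled placard displayed: yes → false
  snow emergency in effect: no → false
  vehicle length = 230 in: 295 == 230 is false
  permit type ∈ {A, B, staff, visitor}: visitor is in the set → true
  intended duration > 617 min: 417 > 617 is false
  NOT commercial vehicle: yes → false
  hour of day (0-23) ≥ 16: 18 ≥ 16 is true
  day ∈ {Fri, Sun, Tue, Wed}: Sat is not in the set → false
  resident of the zone: no → false
  NOT meter paid: no → true
  meter paid: no → false
  day = Mon: Sat == Mon is false
  electric vehicle: no → false
  street-cleaning window active: no → false
  commercial vehicle: yes → true
  disabled placard displayed: yes → true
  permit type ∈ {A, B, C, none}: visitor is not in the set → false
  intended duration > 64 min: 417 > 64 is true
  vehicle length between 112 in and 273 in: 295 in [112, 273] is false
  day ∈ {Fri, Mon, Thu, Wed}: Sat is not in the set → false
Combine:
[1.1.1.1] false AND false = false
[1.1.1.2] false AND true = false
[1.1.1.3] false OR false = false
[1.1.1] false AND false AND false = false
[1.1.2.1.1.1] true OR false OR false = true
[1.1.2.1.1] NOT true = false
[1.1.2.1] NOT false = true
[1.1.2.2.1.1.1.2] false OR false = false
[1.1.2.2.1.1.1] true AND false = false
[1.1.2.2.1.1] NOT false = true
[1.1.2.2.1] NOT true = false
[1.1.2.2] NOT false = true
[1.1.2] true AND true = true
[1.1.3.3] false OR false = false
[1.1.3.4] true AND true = true
[1.1.3] false OR false OR false OR true = true
[1.1] exactly-one(false, true, true) = false
[1.2] false → false (antecedent false ⇒ implication holds) = true
[1] false AND true = false
[2] exactly-one(true, false, false) = true
[root] false AND true = false
Overall: false → ticketed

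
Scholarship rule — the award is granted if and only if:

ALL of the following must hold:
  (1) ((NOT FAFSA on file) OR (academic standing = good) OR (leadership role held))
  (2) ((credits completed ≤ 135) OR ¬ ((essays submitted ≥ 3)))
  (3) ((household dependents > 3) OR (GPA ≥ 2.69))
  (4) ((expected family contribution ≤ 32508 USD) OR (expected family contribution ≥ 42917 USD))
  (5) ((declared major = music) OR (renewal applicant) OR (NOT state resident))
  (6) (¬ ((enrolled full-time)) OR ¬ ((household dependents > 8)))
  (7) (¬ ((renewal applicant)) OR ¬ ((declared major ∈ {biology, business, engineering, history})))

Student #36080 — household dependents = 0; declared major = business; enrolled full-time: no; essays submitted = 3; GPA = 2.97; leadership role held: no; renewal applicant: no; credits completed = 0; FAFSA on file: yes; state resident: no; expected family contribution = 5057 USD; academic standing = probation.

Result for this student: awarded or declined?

Declined

Atomic conditions:
  NOT FAFSA on file: yes → false
  academic standing = good: probation == good is false
  leadership role held: no → false
  credits completed ≤ 135: 0 ≤ 135 is true
  essays submitted ≥ 3: 3 ≥ 3 is true
  household dependents > 3: 0 > 3 is false
  GPA ≥ 2.69: 2.97 ≥ 2.69 is true
  expected family contribution ≤ 32508 USD: 5057 ≤ 32508 is true
  expected family contribution ≥ 42917 USD: 5057 ≥ 42917 is false
  declared major = music: business == music is false
  renewal applicant: no → false
  NOT state resident: no → true
  enrolled full-time: no → false
  household dependents > 8: 0 > 8 is false
  declared major ∈ {biology, business, engineering, history}: business is in the set → true
Combine:
[1] false OR false OR false = false
[2.2] NOT true = false
[2] true OR false = true
[3] false OR true = true
[4] true OR false = true
[5] false OR false OR true = true
[6.1] NOT false = true
[6.2] NOT false = true
[6] true OR true = true
[7.1] NOT false = true
[7.2] NOT true = false
[7] true OR false = true
[root] false AND true AND true AND true AND true AND true AND true = false
Overall: false → declined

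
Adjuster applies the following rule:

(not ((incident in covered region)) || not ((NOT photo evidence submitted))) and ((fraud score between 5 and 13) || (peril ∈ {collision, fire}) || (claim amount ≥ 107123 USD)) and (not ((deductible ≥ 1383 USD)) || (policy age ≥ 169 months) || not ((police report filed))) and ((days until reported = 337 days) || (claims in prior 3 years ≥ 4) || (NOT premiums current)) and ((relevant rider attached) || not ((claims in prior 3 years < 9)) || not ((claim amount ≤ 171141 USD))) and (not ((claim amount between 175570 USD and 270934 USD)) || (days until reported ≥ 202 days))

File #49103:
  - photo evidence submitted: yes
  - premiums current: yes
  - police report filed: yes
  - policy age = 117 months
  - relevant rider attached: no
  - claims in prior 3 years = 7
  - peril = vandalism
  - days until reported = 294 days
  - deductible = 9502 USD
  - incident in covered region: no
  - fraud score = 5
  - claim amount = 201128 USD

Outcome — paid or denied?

Denied

Atomic conditions:
  incident in covered region: no → false
  NOT photo evidence submitted: yes → false
  fraud score between 5 and 13: 5 in [5, 13] is true
  peril ∈ {collision, fire}: vandalism is not in the set → false
  claim amount ≥ 107123 USD: 201128 ≥ 107123 is true
  deductible ≥ 1383 USD: 9502 ≥ 1383 is true
  policy age ≥ 169 months: 117 ≥ 169 is false
  police report filed: yes → true
  days until reported = 337 days: 294 == 337 is false
  claims in prior 3 years ≥ 4: 7 ≥ 4 is true
  NOT premiums current: yes → false
  relevant rider attached: no → false
  claims in prior 3 years < 9: 7 < 9 is true
  claim amount ≤ 171141 USD: 201128 ≤ 171141 is false
  claim amount between 175570 USD and 270934 USD: 201128 in [175570, 270934] is true
  days until reported ≥ 202 days: 294 ≥ 202 is true
Combine:
[1.1] NOT false = true
[1.2] NOT false = true
[1] true OR true = true
[2] true OR false OR true = true
[3.1] NOT true = false
[3.3] NOT true = false
[3] false OR false OR false = false
[4] false OR true OR false = true
[5.2] NOT true = false
[5.3] NOT false = true
[5] false OR false OR true = true
[6.1] NOT true = false
[6] false OR true = true
[root] true AND true AND false AND true AND true AND true = false
Overall: false → denied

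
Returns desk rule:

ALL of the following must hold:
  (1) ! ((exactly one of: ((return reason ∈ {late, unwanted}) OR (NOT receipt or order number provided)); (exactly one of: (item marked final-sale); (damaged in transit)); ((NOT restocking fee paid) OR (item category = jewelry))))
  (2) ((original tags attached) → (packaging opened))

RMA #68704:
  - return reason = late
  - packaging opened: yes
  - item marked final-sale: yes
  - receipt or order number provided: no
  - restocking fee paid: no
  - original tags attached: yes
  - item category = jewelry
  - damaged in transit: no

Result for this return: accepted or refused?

Atomic conditions:
  return reason ∈ {late, unwanted}: late is in the set → true
  NOT receipt or order number provided: no → true
  item marked final-sale: yes → true
  damaged in transit: no → false
  NOT restocking fee paid: no → true
  item category = jewelry: jewelry == jewelry is true
  original tags attached: yes → true
  packaging opened: yes → true
Combine:
[1.1.1] true OR true = true
[1.1.2] exactly-one(true, false) = true
[1.1.3] true OR true = true
[1.1] exactly-one(true, true, true) = false
[1] NOT false = true
[2] true → true = true
[root] true AND true = true
Overall: true → accepted

Accepted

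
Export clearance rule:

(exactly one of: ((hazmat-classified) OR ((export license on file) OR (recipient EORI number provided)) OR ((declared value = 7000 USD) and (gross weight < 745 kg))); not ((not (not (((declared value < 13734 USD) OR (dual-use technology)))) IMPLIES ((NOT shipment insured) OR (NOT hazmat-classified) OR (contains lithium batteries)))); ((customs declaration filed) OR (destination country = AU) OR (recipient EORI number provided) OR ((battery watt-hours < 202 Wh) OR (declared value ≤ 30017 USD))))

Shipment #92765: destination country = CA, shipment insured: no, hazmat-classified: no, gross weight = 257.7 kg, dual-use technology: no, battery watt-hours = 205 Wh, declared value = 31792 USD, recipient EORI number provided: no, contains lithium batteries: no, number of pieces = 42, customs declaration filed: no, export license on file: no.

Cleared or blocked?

Blocked

Atomic conditions:
  hazmat-classified: no → false
  export license on file: no → false
  recipient EORI number provided: no → false
  declared value = 7000 USD: 31792 == 7000 is false
  gross weight < 745 kg: 257.7 < 745 is true
  declared value < 13734 USD: 31792 < 13734 is false
  dual-use technology: no → false
  NOT shipment insured: no → true
  NOT hazmat-classified: no → true
  contains lithium batteries: no → false
  customs declaration filed: no → false
  destination country = AU: CA == AU is false
  battery watt-hours < 202 Wh: 205 < 202 is false
  declared value ≤ 30017 USD: 31792 ≤ 30017 is false
Combine:
[1.2] false OR false = false
[1.3] false AND true = false
[1] false OR false OR false = false
[2.1.1.1.1] false OR false = false
[2.1.1.1] NOT false = true
[2.1.1] NOT true = false
[2.1.2] true OR true OR false = true
[2.1] false → true (antecedent false ⇒ implication holds) = true
[2] NOT true = false
[3.4] false OR false = false
[3] false OR false OR false OR false = false
[root] exactly-one(false, false, false) = false
Overall: false → blocked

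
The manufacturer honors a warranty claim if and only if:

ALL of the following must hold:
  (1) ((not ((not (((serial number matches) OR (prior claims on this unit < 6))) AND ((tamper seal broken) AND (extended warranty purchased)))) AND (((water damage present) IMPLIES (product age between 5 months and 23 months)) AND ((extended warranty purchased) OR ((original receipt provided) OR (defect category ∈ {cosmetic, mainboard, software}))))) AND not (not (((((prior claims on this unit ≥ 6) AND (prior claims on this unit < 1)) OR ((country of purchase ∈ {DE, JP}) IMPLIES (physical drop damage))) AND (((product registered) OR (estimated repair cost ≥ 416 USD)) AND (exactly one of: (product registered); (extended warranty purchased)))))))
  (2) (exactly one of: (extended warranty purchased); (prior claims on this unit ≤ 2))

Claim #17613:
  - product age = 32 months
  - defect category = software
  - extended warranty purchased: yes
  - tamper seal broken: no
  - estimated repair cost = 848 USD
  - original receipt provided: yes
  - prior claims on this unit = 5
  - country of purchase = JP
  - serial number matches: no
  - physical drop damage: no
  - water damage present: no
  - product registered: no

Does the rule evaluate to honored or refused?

Atomic conditions:
  serial number matches: no → false
  prior claims on this unit < 6: 5 < 6 is true
  tamper seal broken: no → false
  extended warranty purchased: yes → true
  water damage present: no → false
  product age between 5 months and 23 months: 32 in [5, 23] is false
  original receipt provided: yes → true
  defect category ∈ {cosmetic, mainboard, software}: software is in the set → true
  prior claims on this unit ≥ 6: 5 ≥ 6 is false
  prior claims on this unit < 1: 5 < 1 is false
  country of purchase ∈ {DE, JP}: JP is in the set → true
  physical drop damage: no → false
  product registered: no → false
  estimated repair cost ≥ 416 USD: 848 ≥ 416 is true
  prior claims on this unit ≤ 2: 5 ≤ 2 is false
Combine:
[1.1.1.1.1.1] false OR true = true
[1.1.1.1.1] NOT true = false
[1.1.1.1.2] false AND true = false
[1.1.1.1] false AND false = false
[1.1.1] NOT false = true
[1.1.2.1] false → false (antecedent false ⇒ implication holds) = true
[1.1.2.2.2] true OR true = true
[1.1.2.2] true OR true = true
[1.1.2] true AND true = true
[1.1] true AND true = true
[1.2.1.1.1.1] false AND false = false
[1.2.1.1.1.2] true → false = false
[1.2.1.1.1] false OR false = false
[1.2.1.1.2.1] false OR true = true
[1.2.1.1.2.2] exactly-one(false, true) = true
[1.2.1.1.2] true AND true = true
[1.2.1.1] false AND true = false
[1.2.1] NOT false = true
[1.2] NOT true = false
[1] true AND false = false
[2] exactly-one(true, false) = true
[root] false AND true = false
Overall: false → refused

Refused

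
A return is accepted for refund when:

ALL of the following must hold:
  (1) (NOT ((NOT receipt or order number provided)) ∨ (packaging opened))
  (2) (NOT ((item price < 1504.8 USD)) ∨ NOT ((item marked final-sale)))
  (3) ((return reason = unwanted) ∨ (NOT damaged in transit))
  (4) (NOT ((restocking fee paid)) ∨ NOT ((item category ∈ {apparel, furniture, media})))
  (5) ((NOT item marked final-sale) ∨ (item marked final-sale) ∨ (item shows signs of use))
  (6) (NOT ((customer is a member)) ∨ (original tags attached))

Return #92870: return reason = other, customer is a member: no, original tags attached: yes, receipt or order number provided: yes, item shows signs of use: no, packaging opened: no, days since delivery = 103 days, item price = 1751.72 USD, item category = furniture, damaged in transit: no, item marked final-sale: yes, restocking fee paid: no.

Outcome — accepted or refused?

Atomic conditions:
  NOT receipt or order number provided: yes → false
  packaging opened: no → false
  item price < 1504.8 USD: 1751.72 < 1504.8 is false
  item marked final-sale: yes → true
  return reason = unwanted: other == unwanted is false
  NOT damaged in transit: no → true
  restocking fee paid: no → false
  item category ∈ {apparel, furniture, media}: furniture is in the set → true
  NOT item marked final-sale: yes → false
  item shows signs of use: no → false
  customer is a member: no → false
  original tags attached: yes → true
Combine:
[1.1] NOT false = true
[1] true OR false = true
[2.1] NOT false = true
[2.2] NOT true = false
[2] true OR false = true
[3] false OR true = true
[4.1] NOT false = true
[4.2] NOT true = false
[4] true OR false = true
[5] false OR true OR false = true
[6.1] NOT false = true
[6] true OR true = true
[root] true AND true AND true AND true AND true AND true = true
Overall: true → accepted

Accepted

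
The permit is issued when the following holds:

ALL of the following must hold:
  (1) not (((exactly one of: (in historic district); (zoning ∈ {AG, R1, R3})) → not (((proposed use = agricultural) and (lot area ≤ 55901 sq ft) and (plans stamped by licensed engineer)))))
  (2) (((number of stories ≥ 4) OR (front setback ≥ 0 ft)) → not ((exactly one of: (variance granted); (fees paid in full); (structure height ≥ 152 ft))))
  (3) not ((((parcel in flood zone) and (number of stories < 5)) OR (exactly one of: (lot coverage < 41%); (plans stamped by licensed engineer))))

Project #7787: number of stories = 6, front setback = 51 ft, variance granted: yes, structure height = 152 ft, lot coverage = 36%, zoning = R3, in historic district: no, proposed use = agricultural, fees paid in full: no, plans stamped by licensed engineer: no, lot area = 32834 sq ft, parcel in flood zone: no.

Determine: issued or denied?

Denied

Atomic conditions:
  in historic district: no → false
  zoning ∈ {AG, R1, R3}: R3 is in the set → true
  proposed use = agricultural: agricultural == agricultural is true
  lot area ≤ 55901 sq ft: 32834 ≤ 55901 is true
  plans stamped by licensed engineer: no → false
  number of stories ≥ 4: 6 ≥ 4 is true
  front setback ≥ 0 ft: 51 ≥ 0 is true
  variance granted: yes → true
  fees paid in full: no → false
  structure height ≥ 152 ft: 152 ≥ 152 is true
  parcel in flood zone: no → false
  number of stories < 5: 6 < 5 is false
  lot coverage < 41%: 36 < 41 is true
Combine:
[1.1.1] exactly-one(false, true) = true
[1.1.2.1] true AND true AND false = false
[1.1.2] NOT false = true
[1.1] true → true = true
[1] NOT true = false
[2.1] true OR true = true
[2.2.1] exactly-one(true, false, true) = false
[2.2] NOT false = true
[2] true → true = true
[3.1.1] false AND false = false
[3.1.2] exactly-one(true, false) = true
[3.1] false OR true = true
[3] NOT true = false
[root] false AND true AND false = false
Overall: false → denied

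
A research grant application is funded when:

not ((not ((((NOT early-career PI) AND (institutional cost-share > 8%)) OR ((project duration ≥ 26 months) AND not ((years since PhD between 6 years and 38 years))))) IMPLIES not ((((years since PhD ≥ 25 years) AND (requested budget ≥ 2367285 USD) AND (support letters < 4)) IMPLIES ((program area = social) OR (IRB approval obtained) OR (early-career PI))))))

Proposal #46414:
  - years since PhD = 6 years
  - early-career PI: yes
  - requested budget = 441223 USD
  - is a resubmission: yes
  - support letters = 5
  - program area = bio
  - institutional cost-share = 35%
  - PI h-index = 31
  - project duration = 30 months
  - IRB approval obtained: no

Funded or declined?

Funded

Atomic conditions:
  NOT early-career PI: yes → false
  institutional cost-share > 8%: 35 > 8 is true
  project duration ≥ 26 months: 30 ≥ 26 is true
  years since PhD between 6 years and 38 years: 6 in [6, 38] is true
  years since PhD ≥ 25 years: 6 ≥ 25 is false
  requested budget ≥ 2367285 USD: 441223 ≥ 2367285 is false
  support letters < 4: 5 < 4 is false
  program area = social: bio == social is false
  IRB approval obtained: no → false
  early-career PI: yes → true
Combine:
[1.1.1.1] false AND true = false
[1.1.1.2.2] NOT true = false
[1.1.1.2] true AND false = false
[1.1.1] false OR false = false
[1.1] NOT false = true
[1.2.1.1] false AND false AND false = false
[1.2.1.2] false OR false OR true = true
[1.2.1] false → true (antecedent false ⇒ implication holds) = true
[1.2] NOT true = false
[1] true → false = false
[root] NOT false = true
Overall: true → funded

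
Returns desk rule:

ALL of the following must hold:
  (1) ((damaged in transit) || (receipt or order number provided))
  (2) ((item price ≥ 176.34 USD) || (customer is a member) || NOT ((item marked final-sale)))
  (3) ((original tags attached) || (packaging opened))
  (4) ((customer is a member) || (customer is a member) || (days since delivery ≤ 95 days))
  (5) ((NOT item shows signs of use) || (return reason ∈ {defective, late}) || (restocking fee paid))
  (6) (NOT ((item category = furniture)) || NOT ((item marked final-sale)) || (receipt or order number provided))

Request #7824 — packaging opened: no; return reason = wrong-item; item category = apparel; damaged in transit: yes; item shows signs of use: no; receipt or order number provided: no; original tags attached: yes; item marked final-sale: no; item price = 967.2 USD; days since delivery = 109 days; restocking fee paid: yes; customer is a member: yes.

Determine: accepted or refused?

Accepted

Atomic conditions:
  damaged in transit: yes → true
  receipt or order number provided: no → false
  item price ≥ 176.34 USD: 967.2 ≥ 176.34 is true
  customer is a member: yes → true
  item marked final-sale: no → false
  original tags attached: yes → true
  packaging opened: no → false
  days since delivery ≤ 95 days: 109 ≤ 95 is false
  NOT item shows signs of use: no → true
  return reason ∈ {defective, late}: wrong-item is not in the set → false
  restocking fee paid: yes → true
  item category = furniture: apparel == furniture is false
Combine:
[1] true OR false = true
[2.3] NOT false = true
[2] true OR true OR true = true
[3] true OR false = true
[4] true OR true OR false = true
[5] true OR false OR true = true
[6.1] NOT false = true
[6.2] NOT false = true
[6] true OR true OR false = true
[root] true AND true AND true AND true AND true AND true = true
Overall: true → accepted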